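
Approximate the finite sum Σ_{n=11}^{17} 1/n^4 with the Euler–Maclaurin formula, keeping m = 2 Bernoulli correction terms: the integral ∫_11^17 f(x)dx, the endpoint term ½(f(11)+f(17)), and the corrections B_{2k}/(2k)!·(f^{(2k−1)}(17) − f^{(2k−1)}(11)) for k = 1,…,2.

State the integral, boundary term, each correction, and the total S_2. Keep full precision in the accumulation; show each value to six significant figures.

S_2 ≈ 0.000224555

∫_11^17 1/x^4 dx evaluates to 0.000182591.
Endpoint term: (f(11) + f(17))/2 = (6.83013e-05 + 1.19730e-05)/2 = 4.01372e-05.
Integral + boundary = 0.000222728.
k=1: B_{2}/(2)! × [f^{(1)}(17) − f^{(1)}(11)] = 1/12 × (-2.81719e-06 − (-2.48369e-05)) = 1.83497e-06.
After k=1: 0.000224563.
k=2: B_{4}/(4)! × [f^{(3)}(17) − f^{(3)}(11)] = −1/720 × (-2.92441e-07 − (-6.15790e-06)) = -8.14647e-09.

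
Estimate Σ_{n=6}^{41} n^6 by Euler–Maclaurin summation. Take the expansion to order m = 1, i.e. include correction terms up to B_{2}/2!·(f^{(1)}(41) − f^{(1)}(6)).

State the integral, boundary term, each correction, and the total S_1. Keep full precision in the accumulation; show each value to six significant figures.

S_1 ≈ 3.02550e+10

∫_6^41 x^6 dx evaluates to 2.78220e+10.
Endpoint term: (f(6) + f(41))/2 = (46656.0 + 4.75010e+09)/2 = 2.37508e+09.
Integral + boundary = 3.01971e+10.
Correction k=1: B_{2}/2! · (f^{(1)}(41) − f^{(1)}(6)) = 1/12 · (6.95137e+08 − 46656.0) = 5.79242e+07.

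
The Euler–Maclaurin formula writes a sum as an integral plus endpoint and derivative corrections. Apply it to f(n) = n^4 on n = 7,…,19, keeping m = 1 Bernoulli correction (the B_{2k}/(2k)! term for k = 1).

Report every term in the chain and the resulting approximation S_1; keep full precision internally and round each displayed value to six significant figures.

S_1 ≈ 560391

∫_7^19 x^4 dx evaluates to 491858.
½[f(7) + f(19)] = ½[2401.00 + 130321] = 66361.0.
Running total after boundary: 558219.
Order-1 term: 1/12 · (27436.0 − 1372.00) = 2172.00.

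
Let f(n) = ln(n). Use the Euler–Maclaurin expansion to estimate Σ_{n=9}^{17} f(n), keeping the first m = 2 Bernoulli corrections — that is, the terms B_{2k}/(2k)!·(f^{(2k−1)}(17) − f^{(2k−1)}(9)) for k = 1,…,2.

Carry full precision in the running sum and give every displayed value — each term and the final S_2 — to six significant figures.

Integral: ∫_9^17 ln(x) dx = 20.3896.
Boundary: ½(f(9) + f(17)) = ½(2.19722 + 2.83321) = 2.51522.
Running total after boundary: 22.9048.
k=1: B_{2}/(2)! × [f^{(1)}(17) − f^{(1)}(9)] = 1/12 × (0.0588235 − 0.111111) = -0.00435730.
After k=1: 22.9005.
k=2: B_{4}/(4)! × [f^{(3)}(17) − f^{(3)}(9)] = −1/720 × (0.000407083 − 0.00274348) = 3.24500e-06.

S_2 ≈ 22.9005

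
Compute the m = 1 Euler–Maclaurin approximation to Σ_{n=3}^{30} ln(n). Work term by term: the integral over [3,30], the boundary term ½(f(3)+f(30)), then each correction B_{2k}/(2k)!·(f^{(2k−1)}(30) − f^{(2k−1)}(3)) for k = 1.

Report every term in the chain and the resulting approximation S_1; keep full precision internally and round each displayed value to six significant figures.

Integral: ∫_3^30 ln(x) dx = 71.7401.
½[f(3) + f(30)] = ½[1.09861 + 3.40120] = 2.24990.
Running total after boundary: 73.9900.
Order-1 term: 1/12 · (0.0333333 − 0.333333) = -0.0250000.

S_1 ≈ 73.9650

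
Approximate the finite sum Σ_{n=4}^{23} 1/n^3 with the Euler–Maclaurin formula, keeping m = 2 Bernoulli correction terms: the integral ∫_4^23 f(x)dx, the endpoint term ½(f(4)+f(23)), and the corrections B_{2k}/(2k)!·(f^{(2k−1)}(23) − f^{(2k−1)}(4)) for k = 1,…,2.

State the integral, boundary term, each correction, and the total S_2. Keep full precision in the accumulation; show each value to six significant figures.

∫_4^23 1/x^3 dx evaluates to 0.0303048.
Boundary: ½(f(4) + f(23)) = ½(0.0156250 + 8.21895e-05) = 0.00785359.
Running total after boundary: 0.0381584.
k=1: B_{2}/(2)! × [f^{(1)}(23) − f^{(1)}(4)] = 1/12 × (-1.07204e-05 − (-0.0117188)) = 0.000975669.
Partial sum through k=1: 0.0391341.
k=2: B_{4}/(4)! × [f^{(3)}(23) − f^{(3)}(4)] = −1/720 × (-4.05307e-07 − (-0.0146484)) = -2.03445e-05.

S_2 ≈ 0.0391137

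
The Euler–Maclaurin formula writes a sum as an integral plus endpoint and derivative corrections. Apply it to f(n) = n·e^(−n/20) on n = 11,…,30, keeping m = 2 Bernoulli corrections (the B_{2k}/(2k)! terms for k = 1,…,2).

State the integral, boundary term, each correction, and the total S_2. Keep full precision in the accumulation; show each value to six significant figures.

S_2 ≈ 141.068

The integral term ∫_11^30 x·e^(−x/20) dx = 134.579.
½[f(11) + f(30)] = ½[6.34645 + 6.69390] = 6.52018.
Running total after boundary: 141.099.
k=1: B_{2}/(2)! × [f^{(1)}(30) − f^{(1)}(11)] = 1/12 × (-0.111565 − 0.259627) = -0.0309327.
Running total after k=1: 141.068.
k=2: B_{4}/(4)! × [f^{(3)}(30) − f^{(3)}(11)] = −1/720 × (0.000836738 − 0.00353382) = 3.74594e-06.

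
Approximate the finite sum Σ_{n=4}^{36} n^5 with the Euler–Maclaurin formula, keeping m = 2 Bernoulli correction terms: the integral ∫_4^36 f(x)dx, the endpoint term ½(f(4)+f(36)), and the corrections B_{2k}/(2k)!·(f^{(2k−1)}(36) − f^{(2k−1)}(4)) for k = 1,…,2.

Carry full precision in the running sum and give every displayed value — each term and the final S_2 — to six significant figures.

The integral term ∫_4^36 x^5 dx = 3.62796e+08.
Endpoint term: (f(4) + f(36))/2 = (1024.00 + 6.04662e+07)/2 = 3.02336e+07.
So far: 3.93030e+08.
Order-1 term: 1/12 · (8.39808e+06 − 1280.00) = 699733.
After k=1: 3.93730e+08.
Order-2 term: −1/720 · (77760.0 − 960.000) = -106.667.

S_2 ≈ 3.93730e+08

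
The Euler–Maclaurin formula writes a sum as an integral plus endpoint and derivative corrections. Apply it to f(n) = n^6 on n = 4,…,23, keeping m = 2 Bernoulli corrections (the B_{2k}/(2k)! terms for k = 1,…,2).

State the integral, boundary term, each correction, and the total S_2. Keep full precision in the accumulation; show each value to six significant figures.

∫_4^23 x^6 dx evaluates to 4.86401e+08.
Endpoint term: (f(4) + f(23))/2 = (4096.00 + 1.48036e+08)/2 = 7.40200e+07.
Integral + boundary = 5.60421e+08.
Order-1 term: 1/12 · (3.86181e+07 − 6144.00) = 3.21766e+06.
After k=1: 5.63639e+08.
Order-2 term: −1/720 · (1.46004e+06 − 7680.00) = -2017.17.

S_2 ≈ 5.63637e+08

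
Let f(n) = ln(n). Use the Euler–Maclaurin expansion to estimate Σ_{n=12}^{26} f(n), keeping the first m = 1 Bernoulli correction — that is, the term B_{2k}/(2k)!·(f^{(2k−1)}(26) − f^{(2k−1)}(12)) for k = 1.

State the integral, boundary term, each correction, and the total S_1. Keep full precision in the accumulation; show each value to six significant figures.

∫_12^26 ln(x) dx evaluates to 40.8916.
Endpoint term: (f(12) + f(26))/2 = (2.48491 + 3.25810)/2 = 2.87150.
Running total after boundary: 43.7631.
Correction k=1: B_{2}/2! · (f^{(1)}(26) − f^{(1)}(12)) = 1/12 · (0.0384615 − 0.0833333) = -0.00373932.

S_1 ≈ 43.7594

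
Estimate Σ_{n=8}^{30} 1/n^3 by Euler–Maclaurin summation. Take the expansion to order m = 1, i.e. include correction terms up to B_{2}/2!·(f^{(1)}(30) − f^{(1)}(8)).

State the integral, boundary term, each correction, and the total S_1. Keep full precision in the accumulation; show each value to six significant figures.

S_1 ≈ 0.00831275

The integral term ∫_8^30 1/x^3 dx = 0.00725694.
Endpoint term: (f(8) + f(30))/2 = (0.00195312 + 3.70370e-05)/2 = 0.000995081.
Integral + boundary = 0.00825203.
Correction k=1: B_{2}/2! · (f^{(1)}(30) − f^{(1)}(8)) = 1/12 · (-3.70370e-06 − (-0.000732422)) = 6.07265e-05.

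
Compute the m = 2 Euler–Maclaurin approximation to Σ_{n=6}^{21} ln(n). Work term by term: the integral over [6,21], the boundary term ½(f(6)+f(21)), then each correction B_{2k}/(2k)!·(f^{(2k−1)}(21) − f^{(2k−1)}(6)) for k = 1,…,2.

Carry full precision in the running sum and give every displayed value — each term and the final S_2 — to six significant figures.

S_2 ≈ 40.5926

The integral term ∫_6^21 ln(x) dx = 38.1844.
½[f(6) + f(21)] = ½[1.79176 + 3.04452] = 2.41814.
Running total after boundary: 40.6026.
Order-1 term: 1/12 · (0.0476190 − 0.166667) = -0.00992063.
Running total after k=1: 40.5926.
Order-2 term: −1/720 · (0.000215959 − 0.00925926) = 1.25601e-05.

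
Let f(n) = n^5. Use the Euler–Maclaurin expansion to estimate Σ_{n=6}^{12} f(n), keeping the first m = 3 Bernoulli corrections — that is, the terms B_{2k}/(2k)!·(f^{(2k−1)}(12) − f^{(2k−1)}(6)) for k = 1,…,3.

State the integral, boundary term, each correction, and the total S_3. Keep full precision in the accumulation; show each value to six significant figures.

Integral: ∫_6^12 x^5 dx = 489888.
½[f(6) + f(12)] = ½[7776.00 + 248832] = 128304.
So far: 618192.
Order-1 term: 1/12 · (103680 − 6480.00) = 8100.00.
Partial sum through k=1: 626292.
Order-2 term: −1/720 · (8640.00 − 2160.00) = -9.00000.
Partial sum through k=2: 626283.
Order-3 term: 1/30240 · (120.000 − 120.000) = 0.00000.

S_3 ≈ 626283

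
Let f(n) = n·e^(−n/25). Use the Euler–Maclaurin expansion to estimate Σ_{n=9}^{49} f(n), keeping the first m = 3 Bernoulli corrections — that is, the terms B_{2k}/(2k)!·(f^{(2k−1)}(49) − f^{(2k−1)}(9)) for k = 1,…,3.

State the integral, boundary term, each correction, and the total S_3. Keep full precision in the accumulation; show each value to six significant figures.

The integral term ∫_9^49 x·e^(−x/25) dx = 332.437.
Boundary: ½(f(9) + f(49)) = ½(6.27909 + 6.90206) = 6.59057.
Running total after boundary: 339.027.
Correction k=1: B_{2}/2! · (f^{(1)}(49) − f^{(1)}(9)) = 1/12 · (-0.135224 − 0.446513) = -0.0484781.
After k=1: 338.979.
Correction k=2: B_{4}/4! · (f^{(3)}(49) − f^{(3)}(9)) = −1/720 · (0.000234388 − 0.00294698) = 3.76749e-06.
After k=2: 338.979.
Correction k=3: B_{6}/6! · (f^{(5)}(49) − f^{(5)}(9)) = 1/30240 · (1.09622e-06 − 8.28728e-06) = -2.37800e-10.

S_3 ≈ 338.979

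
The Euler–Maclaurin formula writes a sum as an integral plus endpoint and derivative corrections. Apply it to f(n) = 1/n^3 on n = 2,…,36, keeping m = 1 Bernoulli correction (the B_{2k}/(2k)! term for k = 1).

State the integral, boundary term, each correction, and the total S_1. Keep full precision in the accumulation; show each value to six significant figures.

S_1 ≈ 0.202750

∫_2^36 1/x^3 dx evaluates to 0.124614.
Endpoint term: (f(2) + f(36))/2 = (0.125000 + 2.14335e-05)/2 = 0.0625107.
Running total after boundary: 0.187125.
Order-1 term: 1/12 · (-1.78612e-06 − (-0.187500)) = 0.0156249.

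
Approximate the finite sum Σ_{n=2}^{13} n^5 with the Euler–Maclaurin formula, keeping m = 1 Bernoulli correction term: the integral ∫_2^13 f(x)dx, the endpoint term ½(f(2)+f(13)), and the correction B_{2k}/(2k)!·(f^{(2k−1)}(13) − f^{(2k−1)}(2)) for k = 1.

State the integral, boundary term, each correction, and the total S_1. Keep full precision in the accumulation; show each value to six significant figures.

S_1 ≈ 1.00201e+06

∫_2^13 x^5 dx evaluates to 804458.
Boundary: ½(f(2) + f(13)) = ½(32.0000 + 371293) = 185662.
Integral + boundary = 990120.
Correction k=1: B_{2}/2! · (f^{(1)}(13) − f^{(1)}(2)) = 1/12 · (142805 − 80.0000) = 11893.8.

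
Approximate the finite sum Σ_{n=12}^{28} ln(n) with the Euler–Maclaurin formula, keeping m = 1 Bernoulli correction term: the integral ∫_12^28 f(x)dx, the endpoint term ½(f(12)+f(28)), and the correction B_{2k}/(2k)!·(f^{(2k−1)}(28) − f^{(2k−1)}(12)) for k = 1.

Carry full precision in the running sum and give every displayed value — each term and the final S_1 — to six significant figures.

The integral term ∫_12^28 ln(x) dx = 47.4828.
Endpoint term: (f(12) + f(28))/2 = (2.48491 + 3.33220)/2 = 2.90856.
Running total after boundary: 50.3914.
Order-1 term: 1/12 · (0.0357143 − 0.0833333) = -0.00396825.

S_1 ≈ 50.3874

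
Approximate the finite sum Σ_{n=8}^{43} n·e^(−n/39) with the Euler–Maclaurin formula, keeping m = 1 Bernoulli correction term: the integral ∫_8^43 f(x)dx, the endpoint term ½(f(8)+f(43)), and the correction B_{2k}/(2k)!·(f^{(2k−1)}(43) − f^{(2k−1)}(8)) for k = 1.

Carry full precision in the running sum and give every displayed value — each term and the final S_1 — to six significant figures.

S_1 ≈ 441.601

The integral term ∫_8^43 x·e^(−x/39) dx = 431.261.
Endpoint term: (f(8) + f(43))/2 = (6.51634 + 14.2768)/2 = 10.3966.
So far: 441.658.
Correction k=1: B_{2}/2! · (f^{(1)}(43) − f^{(1)}(8)) = 1/12 · (-0.0340532 − 0.647457) = -0.0567925.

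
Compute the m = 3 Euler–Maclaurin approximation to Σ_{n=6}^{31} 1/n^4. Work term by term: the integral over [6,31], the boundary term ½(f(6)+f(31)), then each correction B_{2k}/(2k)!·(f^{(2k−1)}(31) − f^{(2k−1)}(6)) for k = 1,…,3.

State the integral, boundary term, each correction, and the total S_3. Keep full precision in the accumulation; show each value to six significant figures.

∫_6^31 1/x^4 dx evaluates to 0.00153202.
Endpoint term: (f(6) + f(31))/2 = (0.000771605 + 1.08281e-06)/2 = 0.000386344.
Running total after boundary: 0.00191836.
Correction k=1: B_{2}/2! · (f^{(1)}(31) − f^{(1)}(6)) = 1/12 · (-1.39718e-07 − (-0.000514403)) = 4.28553e-05.
Running total after k=1: 0.00196122.
Correction k=2: B_{4}/4! · (f^{(3)}(31) − f^{(3)}(6)) = −1/720 · (-4.36164e-09 − (-0.000428669)) = -5.95368e-07.
Running total after k=2: 0.00196062.
Correction k=3: B_{6}/6! · (f^{(5)}(31) − f^{(5)}(6)) = 1/30240 · (-2.54164e-10 − (-0.000666819)) = 2.20509e-08.

S_3 ≈ 0.00196065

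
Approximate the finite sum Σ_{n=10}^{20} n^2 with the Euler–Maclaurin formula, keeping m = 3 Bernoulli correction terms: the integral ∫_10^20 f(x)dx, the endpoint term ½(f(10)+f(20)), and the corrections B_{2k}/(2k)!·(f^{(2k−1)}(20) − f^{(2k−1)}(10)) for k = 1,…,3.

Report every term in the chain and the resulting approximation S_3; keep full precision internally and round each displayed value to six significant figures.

The integral term ∫_10^20 x^2 dx = 2333.33.
Endpoint term: (f(10) + f(20))/2 = (100.000 + 400.000)/2 = 250.000.
Running total after boundary: 2583.33.
Correction k=1: B_{2}/2! · (f^{(1)}(20) − f^{(1)}(10)) = 1/12 · (40.0000 − 20.0000) = 1.66667.
After k=1: 2585.00.
Correction k=2: B_{4}/4! · (f^{(3)}(20) − f^{(3)}(10)) = −1/720 · (0.00000 − 0.00000) = 0.00000.
After k=2: 2585.00.
Correction k=3: B_{6}/6! · (f^{(5)}(20) − f^{(5)}(10)) = 1/30240 · (0.00000 − 0.00000) = 0.00000.

S_3 ≈ 2585.00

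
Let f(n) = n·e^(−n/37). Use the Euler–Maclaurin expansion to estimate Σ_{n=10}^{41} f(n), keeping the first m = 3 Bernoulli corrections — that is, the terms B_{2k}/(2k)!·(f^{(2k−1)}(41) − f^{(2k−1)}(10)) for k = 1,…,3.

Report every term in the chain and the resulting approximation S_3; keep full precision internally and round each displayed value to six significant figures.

∫_10^41 x·e^(−x/37) dx evaluates to 374.250.
Boundary: ½(f(10) + f(41)) = ½(7.63173 + 13.5375) = 10.5846.
Running total after boundary: 384.835.
Order-1 term: 1/12 · (-0.0356955 − 0.556910) = -0.0493838.
After k=1: 384.785.
Order-2 term: −1/720 · (0.000456297 − 0.00152174) = 1.47978e-06.
After k=2: 384.785.
Order-3 term: 1/30240 · (6.85660e-07 − 1.92598e-06) = -4.10160e-11.

S_3 ≈ 384.785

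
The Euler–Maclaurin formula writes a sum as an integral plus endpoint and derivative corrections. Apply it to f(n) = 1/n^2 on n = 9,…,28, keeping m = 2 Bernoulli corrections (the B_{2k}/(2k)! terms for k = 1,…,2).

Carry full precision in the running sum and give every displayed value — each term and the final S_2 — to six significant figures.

S_2 ≈ 0.0824279

The integral term ∫_9^28 1/x^2 dx = 0.0753968.
Endpoint term: (f(9) + f(28))/2 = (0.0123457 + 0.00127551)/2 = 0.00681059.
Running total after boundary: 0.0822074.
Order-1 term: 1/12 · (-9.11079e-05 − (-0.00274348)) = 0.000221031.
Running total after k=1: 0.0824285.
Order-2 term: −1/720 · (-1.39451e-06 − (-0.000406442)) = -5.62566e-07.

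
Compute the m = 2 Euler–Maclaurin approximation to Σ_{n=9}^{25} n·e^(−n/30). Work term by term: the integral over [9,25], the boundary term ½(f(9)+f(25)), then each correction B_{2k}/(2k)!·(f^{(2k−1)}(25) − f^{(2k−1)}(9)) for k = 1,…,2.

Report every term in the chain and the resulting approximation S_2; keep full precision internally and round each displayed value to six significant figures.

Integral: ∫_9^25 x·e^(−x/30) dx = 149.670.
Endpoint term: (f(9) + f(25))/2 = (6.66736 + 10.8650)/2 = 8.76616.
Running total after boundary: 158.436.
Order-1 term: 1/12 · (0.0724330 − 0.518573) = -0.0371783.
Partial sum through k=1: 158.399.
Order-2 term: −1/720 · (0.00104625 − 0.00222245) = 1.63361e-06.

S_2 ≈ 158.399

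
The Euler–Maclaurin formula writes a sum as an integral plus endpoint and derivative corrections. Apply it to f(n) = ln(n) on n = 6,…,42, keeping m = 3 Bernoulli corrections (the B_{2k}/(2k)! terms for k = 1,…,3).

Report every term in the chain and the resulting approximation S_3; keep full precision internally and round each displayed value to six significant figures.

S_3 ≈ 112.984

Integral: ∫_6^42 ln(x) dx = 110.232.
Boundary: ½(f(6) + f(42)) = ½(1.79176 + 3.73767) = 2.76471.
Running total after boundary: 112.996.
Correction k=1: B_{2}/2! · (f^{(1)}(42) − f^{(1)}(6)) = 1/12 · (0.0238095 − 0.166667) = -0.0119048.
Running total after k=1: 112.984.
Correction k=2: B_{4}/4! · (f^{(3)}(42) − f^{(3)}(6)) = −1/720 · (2.69949e-05 − 0.00925926) = 1.28226e-05.
Running total after k=2: 112.984.
Correction k=3: B_{6}/6! · (f^{(5)}(42) − f^{(5)}(6)) = 1/30240 · (1.83639e-07 − 0.00308642) = -1.02058e-07.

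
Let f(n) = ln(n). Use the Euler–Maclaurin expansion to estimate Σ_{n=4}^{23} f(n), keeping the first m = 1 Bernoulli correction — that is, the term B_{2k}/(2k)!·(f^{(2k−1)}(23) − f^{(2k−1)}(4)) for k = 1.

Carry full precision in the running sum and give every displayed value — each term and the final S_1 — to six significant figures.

The integral term ∫_4^23 ln(x) dx = 47.5712.
Boundary: ½(f(4) + f(23)) = ½(1.38629 + 3.13549) = 2.26089.
Integral + boundary = 49.8321.
Correction k=1: B_{2}/2! · (f^{(1)}(23) − f^{(1)}(4)) = 1/12 · (0.0434783 − 0.250000) = -0.0172101.

S_1 ≈ 49.8149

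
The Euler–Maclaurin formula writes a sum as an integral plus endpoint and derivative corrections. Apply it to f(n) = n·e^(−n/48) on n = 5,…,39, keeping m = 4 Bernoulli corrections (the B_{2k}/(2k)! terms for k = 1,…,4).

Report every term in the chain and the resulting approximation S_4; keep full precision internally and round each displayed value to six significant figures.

Integral: ∫_5^39 x·e^(−x/48) dx = 439.246.
Endpoint term: (f(5) + f(39))/2 = (4.50538 + 17.3061)/2 = 10.9058.
Integral + boundary = 450.152.
Order-1 term: 1/12 · (0.0832026 − 0.807213) = -0.0603342.
Running total after k=1: 450.092.
Order-2 term: −1/720 · (0.000421310 − 0.00113254) = 9.87815e-07.
Running total after k=2: 450.092.
Order-3 term: 1/30240 · (3.50046e-07 − 8.31041e-07) = -1.59059e-11.
Running total after k=3: 450.092.
Order-4 term: −1/1209600 · (2.24493e-10 − 5.08043e-10) = 2.34416e-16.

S_4 ≈ 450.092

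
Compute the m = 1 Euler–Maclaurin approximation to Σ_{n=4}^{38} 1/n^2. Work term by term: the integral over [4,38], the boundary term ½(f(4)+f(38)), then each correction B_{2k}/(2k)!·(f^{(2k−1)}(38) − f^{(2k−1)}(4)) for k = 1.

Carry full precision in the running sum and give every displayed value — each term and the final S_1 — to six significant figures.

S_1 ≈ 0.257882

The integral term ∫_4^38 1/x^2 dx = 0.223684.
Endpoint term: (f(4) + f(38))/2 = (0.0625000 + 0.000692521)/2 = 0.0315963.
Integral + boundary = 0.255280.
Correction k=1: B_{2}/2! · (f^{(1)}(38) − f^{(1)}(4)) = 1/12 · (-3.64485e-05 − (-0.0312500)) = 0.00260113.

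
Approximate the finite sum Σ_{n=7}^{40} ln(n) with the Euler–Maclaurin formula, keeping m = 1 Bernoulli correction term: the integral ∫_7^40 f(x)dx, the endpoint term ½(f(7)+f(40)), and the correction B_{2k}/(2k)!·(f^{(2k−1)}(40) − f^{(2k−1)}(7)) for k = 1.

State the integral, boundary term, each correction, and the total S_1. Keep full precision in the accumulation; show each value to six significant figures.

S_1 ≈ 103.741

∫_7^40 ln(x) dx evaluates to 100.934.
½[f(7) + f(40)] = ½[1.94591 + 3.68888] = 2.81739.
So far: 103.751.
Order-1 term: 1/12 · (0.0250000 − 0.142857) = -0.00982143.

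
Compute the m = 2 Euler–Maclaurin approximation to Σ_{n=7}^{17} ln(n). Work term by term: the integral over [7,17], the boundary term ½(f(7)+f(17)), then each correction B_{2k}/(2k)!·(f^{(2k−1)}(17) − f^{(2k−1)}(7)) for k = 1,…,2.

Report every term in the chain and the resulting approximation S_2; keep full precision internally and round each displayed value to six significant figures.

S_2 ≈ 26.9258

∫_7^17 ln(x) dx evaluates to 24.5433.
Boundary: ½(f(7) + f(17)) = ½(1.94591 + 2.83321) = 2.38956.
Running total after boundary: 26.9328.
Correction k=1: B_{2}/2! · (f^{(1)}(17) − f^{(1)}(7)) = 1/12 · (0.0588235 − 0.142857) = -0.00700280.
Running total after k=1: 26.9258.
Correction k=2: B_{4}/4! · (f^{(3)}(17) − f^{(3)}(7)) = −1/720 · (0.000407083 − 0.00583090) = 7.53308e-06.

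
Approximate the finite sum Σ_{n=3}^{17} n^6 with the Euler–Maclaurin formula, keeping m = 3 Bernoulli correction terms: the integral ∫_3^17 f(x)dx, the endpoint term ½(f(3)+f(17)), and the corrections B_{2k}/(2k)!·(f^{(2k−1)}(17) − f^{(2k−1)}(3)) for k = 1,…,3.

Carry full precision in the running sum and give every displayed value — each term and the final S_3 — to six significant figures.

Integral: ∫_3^17 x^6 dx = 5.86195e+07.
Boundary: ½(f(3) + f(17)) = ½(729.000 + 2.41376e+07) = 1.20691e+07.
Integral + boundary = 7.06886e+07.
Correction k=1: B_{2}/2! · (f^{(1)}(17) − f^{(1)}(3)) = 1/12 · (8.51914e+06 − 1458.00) = 709807.
Running total after k=1: 7.13985e+07.
Correction k=2: B_{4}/4! · (f^{(3)}(17) − f^{(3)}(3)) = −1/720 · (589560 − 3240.00) = -814.333.
Running total after k=2: 7.13976e+07.
Correction k=3: B_{6}/6! · (f^{(5)}(17) − f^{(5)}(3)) = 1/30240 · (12240.0 − 2160.00) = 0.333333.

S_3 ≈ 7.13976e+07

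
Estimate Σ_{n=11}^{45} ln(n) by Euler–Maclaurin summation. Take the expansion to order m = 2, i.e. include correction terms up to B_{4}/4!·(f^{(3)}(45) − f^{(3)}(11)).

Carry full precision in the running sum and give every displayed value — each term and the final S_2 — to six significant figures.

S_2 ≈ 114.020

Integral: ∫_11^45 ln(x) dx = 110.923.
Boundary: ½(f(11) + f(45)) = ½(2.39790 + 3.80666) = 3.10228.
Running total after boundary: 114.025.
Correction k=1: B_{2}/2! · (f^{(1)}(45) − f^{(1)}(11)) = 1/12 · (0.0222222 − 0.0909091) = -0.00572391.
Running total after k=1: 114.020.
Correction k=2: B_{4}/4! · (f^{(3)}(45) − f^{(3)}(11)) = −1/720 · (2.19479e-05 − 0.00150263) = 2.05650e-06.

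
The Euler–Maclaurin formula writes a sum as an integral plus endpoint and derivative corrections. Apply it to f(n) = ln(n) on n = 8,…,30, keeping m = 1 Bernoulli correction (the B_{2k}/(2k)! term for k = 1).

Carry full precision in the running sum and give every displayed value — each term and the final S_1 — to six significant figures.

S_1 ≈ 66.1331

The integral term ∫_8^30 ln(x) dx = 63.4004.
Boundary: ½(f(8) + f(30)) = ½(2.07944 + 3.40120) = 2.74032.
Running total after boundary: 66.1407.
Order-1 term: 1/12 · (0.0333333 − 0.125000) = -0.00763889.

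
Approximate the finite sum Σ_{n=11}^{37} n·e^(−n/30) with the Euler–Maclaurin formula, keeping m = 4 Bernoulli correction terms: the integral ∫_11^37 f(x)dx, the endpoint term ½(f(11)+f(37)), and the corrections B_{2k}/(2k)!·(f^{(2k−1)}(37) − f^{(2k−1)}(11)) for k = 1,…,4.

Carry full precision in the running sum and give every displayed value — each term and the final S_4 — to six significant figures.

S_4 ≈ 276.046

The integral term ∫_11^37 x·e^(−x/30) dx = 266.887.
Endpoint term: (f(11) + f(37))/2 = (7.62345 + 10.7788)/2 = 9.20114.
Integral + boundary = 276.088.
Order-1 term: 1/12 · (-0.0679746 − 0.438926) = -0.0422417.
Partial sum through k=1: 276.046.
Order-2 term: −1/720 · (0.000571850 − 0.00202779) = 2.02213e-06.
Partial sum through k=2: 276.046.
Order-3 term: 1/30240 · (1.35470e-06 − 3.96431e-06) = -8.62966e-11.
Partial sum through k=3: 276.046.
Order-4 term: −1/1209600 · (2.30445e-09 − 6.30613e-09) = 3.30827e-15.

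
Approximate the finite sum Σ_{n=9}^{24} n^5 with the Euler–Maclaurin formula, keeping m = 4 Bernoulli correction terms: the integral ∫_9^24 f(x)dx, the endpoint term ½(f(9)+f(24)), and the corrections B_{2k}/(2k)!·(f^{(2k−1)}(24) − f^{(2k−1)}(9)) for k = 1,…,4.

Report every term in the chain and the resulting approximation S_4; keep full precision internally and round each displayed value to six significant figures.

The integral term ∫_9^24 x^5 dx = 3.17619e+07.
Endpoint term: (f(9) + f(24))/2 = (59049.0 + 7.96262e+06)/2 = 4.01084e+06.
Running total after boundary: 3.57728e+07.
Order-1 term: 1/12 · (1.65888e+06 − 32805.0) = 135506.
Partial sum through k=1: 3.59083e+07.
Order-2 term: −1/720 · (34560.0 − 4860.00) = -41.2500.
Partial sum through k=2: 3.59082e+07.
Order-3 term: 1/30240 · (120.000 − 120.000) = 0.00000.
Partial sum through k=3: 3.59082e+07.
Order-4 term: −1/1209600 · (0.00000 − 0.00000) = 0.00000.

S_4 ≈ 3.59082e+07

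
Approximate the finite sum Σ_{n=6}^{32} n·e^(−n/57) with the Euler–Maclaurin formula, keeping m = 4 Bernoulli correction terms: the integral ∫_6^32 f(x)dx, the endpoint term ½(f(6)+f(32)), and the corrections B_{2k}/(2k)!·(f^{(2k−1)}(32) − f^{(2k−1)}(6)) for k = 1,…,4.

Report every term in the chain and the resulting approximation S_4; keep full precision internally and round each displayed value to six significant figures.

The integral term ∫_6^32 x·e^(−x/57) dx = 338.535.
Endpoint term: (f(6) + f(32))/2 = (5.40053 + 18.2531)/2 = 11.8268.
Running total after boundary: 350.362.
Correction k=1: B_{2}/2! · (f^{(1)}(32) − f^{(1)}(6)) = 1/12 · (0.250179 − 0.805342) = -0.0462636.
After k=1: 350.316.
Correction k=2: B_{4}/4! · (f^{(3)}(32) − f^{(3)}(6)) = −1/720 · (0.000428130 − 0.000801944) = 5.19186e-07.
After k=2: 350.316.
Correction k=3: B_{6}/6! · (f^{(5)}(32) − f^{(5)}(6)) = 1/30240 · (2.39846e-07 − 4.17364e-07) = -5.87031e-12.
After k=3: 350.316.
Correction k=4: B_{8}/8! · (f^{(7)}(32) − f^{(7)}(6)) = −1/1209600 · (1.07085e-10 − 1.80948e-10) = 6.10640e-17.

S_4 ≈ 350.316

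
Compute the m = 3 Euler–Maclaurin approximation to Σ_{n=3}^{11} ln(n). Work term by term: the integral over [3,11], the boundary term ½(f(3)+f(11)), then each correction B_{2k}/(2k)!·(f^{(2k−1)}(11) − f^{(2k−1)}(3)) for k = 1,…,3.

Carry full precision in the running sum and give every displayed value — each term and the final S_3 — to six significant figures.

∫_3^11 ln(x) dx evaluates to 15.0810.
Boundary: ½(f(3) + f(11)) = ½(1.09861 + 2.39790) = 1.74825.
Integral + boundary = 16.8293.
Order-1 term: 1/12 · (0.0909091 − 0.333333) = -0.0202020.
After k=1: 16.8091.
Order-2 term: −1/720 · (0.00150263 − 0.0740741) = 0.000100794.
After k=2: 16.8092.
Order-3 term: 1/30240 · (0.000149021 − 0.0987654) = -3.26112e-06.

S_3 ≈ 16.8092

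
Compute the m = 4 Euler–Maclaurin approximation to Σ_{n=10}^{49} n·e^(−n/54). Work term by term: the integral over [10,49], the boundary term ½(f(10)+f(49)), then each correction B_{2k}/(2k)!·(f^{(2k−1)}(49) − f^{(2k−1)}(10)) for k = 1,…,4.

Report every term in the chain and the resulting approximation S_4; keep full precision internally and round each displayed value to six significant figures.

S_4 ≈ 641.102

Integral: ∫_10^49 x·e^(−x/54) dx = 627.113.
½[f(10) + f(49)] = ½[8.30950 + 19.7749] = 14.0422.
Integral + boundary = 641.155.
Order-1 term: 1/12 · (0.0373675 − 0.677071) = -0.0533086.
Partial sum through k=1: 641.102.
Order-2 term: −1/720 · (0.000289611 − 0.000802116) = 7.11813e-07.
Partial sum through k=2: 641.102.
Order-3 term: 1/30240 · (1.94241e-07 − 4.70522e-07) = -9.13626e-12.
Partial sum through k=3: 641.102.
Order-4 term: −1/1209600 · (9.91648e-11 − 2.28384e-10) = 1.06828e-16.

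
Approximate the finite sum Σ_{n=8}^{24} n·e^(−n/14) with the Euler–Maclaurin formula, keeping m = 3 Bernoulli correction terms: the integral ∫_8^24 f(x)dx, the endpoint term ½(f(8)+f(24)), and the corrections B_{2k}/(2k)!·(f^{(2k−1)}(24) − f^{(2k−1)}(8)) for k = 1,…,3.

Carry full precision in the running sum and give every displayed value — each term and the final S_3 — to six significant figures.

∫_8^24 x·e^(−x/14) dx evaluates to 78.1241.
Endpoint term: (f(8) + f(24))/2 = (4.51774 + 4.32222)/2 = 4.41998.
Running total after boundary: 82.5441.
Order-1 term: 1/12 · (-0.128637 − 0.242022) = -0.0308883.
Partial sum through k=1: 82.5132.
Order-2 term: −1/720 · (0.00118136 − 0.00699724) = 8.07760e-06.
Partial sum through k=2: 82.5132.
Order-3 term: 1/30240 · (1.54033e-05 − 6.51003e-05) = -1.64342e-09.

S_3 ≈ 82.5132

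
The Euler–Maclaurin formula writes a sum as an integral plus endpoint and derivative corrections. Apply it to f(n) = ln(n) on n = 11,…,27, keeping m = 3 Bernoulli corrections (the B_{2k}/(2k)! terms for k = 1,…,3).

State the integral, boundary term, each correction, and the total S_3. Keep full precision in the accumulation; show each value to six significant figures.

The integral term ∫_11^27 ln(x) dx = 46.6107.
½[f(11) + f(27)] = ½[2.39790 + 3.29584] = 2.84687.
Running total after boundary: 49.4576.
Correction k=1: B_{2}/2! · (f^{(1)}(27) − f^{(1)}(11)) = 1/12 · (0.0370370 − 0.0909091) = -0.00448934.
After k=1: 49.4531.
Correction k=2: B_{4}/4! · (f^{(3)}(27) − f^{(3)}(11)) = −1/720 · (0.000101611 − 0.00150263) = 1.94586e-06.
After k=2: 49.4531.
Correction k=3: B_{6}/6! · (f^{(5)}(27) − f^{(5)}(11)) = 1/30240 · (1.67260e-06 − 0.000149021) = -4.87264e-09.

S_3 ≈ 49.4531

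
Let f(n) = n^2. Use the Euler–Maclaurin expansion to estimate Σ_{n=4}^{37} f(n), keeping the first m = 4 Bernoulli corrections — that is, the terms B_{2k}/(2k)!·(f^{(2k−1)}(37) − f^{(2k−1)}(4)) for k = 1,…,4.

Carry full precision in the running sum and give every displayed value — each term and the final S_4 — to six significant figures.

Integral: ∫_4^37 x^2 dx = 16863.0.
Endpoint term: (f(4) + f(37))/2 = (16.0000 + 1369.00)/2 = 692.500.
Integral + boundary = 17555.5.
k=1: B_{2}/(2)! × [f^{(1)}(37) − f^{(1)}(4)] = 1/12 × (74.0000 − 8.00000) = 5.50000.
Running total after k=1: 17561.0.
k=2: B_{4}/(4)! × [f^{(3)}(37) − f^{(3)}(4)] = −1/720 × (0.00000 − 0.00000) = 0.00000.
Running total after k=2: 17561.0.
k=3: B_{6}/(6)! × [f^{(5)}(37) − f^{(5)}(4)] = 1/30240 × (0.00000 − 0.00000) = 0.00000.
Running total after k=3: 17561.0.
k=4: B_{8}/(8)! × [f^{(7)}(37) − f^{(7)}(4)] = −1/1209600 × (0.00000 − 0.00000) = 0.00000.

S_4 ≈ 17561.0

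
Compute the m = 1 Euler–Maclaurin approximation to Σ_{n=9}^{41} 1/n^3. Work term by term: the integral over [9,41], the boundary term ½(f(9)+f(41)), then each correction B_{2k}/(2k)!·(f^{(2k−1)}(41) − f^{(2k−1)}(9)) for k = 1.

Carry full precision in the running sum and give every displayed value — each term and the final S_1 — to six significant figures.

S_1 ≈ 0.00660654

∫_9^41 1/x^3 dx evaluates to 0.00587540.
½[f(9) + f(41)] = ½[0.00137174 + 1.45094e-05] = 0.000693126.
Running total after boundary: 0.00656852.
Order-1 term: 1/12 · (-1.06166e-06 − (-0.000457247)) = 3.80155e-05.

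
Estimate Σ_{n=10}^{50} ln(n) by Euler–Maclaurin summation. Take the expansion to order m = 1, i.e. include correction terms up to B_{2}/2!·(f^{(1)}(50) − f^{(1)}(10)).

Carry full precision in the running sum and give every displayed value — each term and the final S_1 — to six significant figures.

The integral term ∫_10^50 ln(x) dx = 132.575.
½[f(10) + f(50)] = ½[2.30259 + 3.91202] = 3.10730.
Integral + boundary = 135.683.
Order-1 term: 1/12 · (0.0200000 − 0.100000) = -0.00666667.

S_1 ≈ 135.676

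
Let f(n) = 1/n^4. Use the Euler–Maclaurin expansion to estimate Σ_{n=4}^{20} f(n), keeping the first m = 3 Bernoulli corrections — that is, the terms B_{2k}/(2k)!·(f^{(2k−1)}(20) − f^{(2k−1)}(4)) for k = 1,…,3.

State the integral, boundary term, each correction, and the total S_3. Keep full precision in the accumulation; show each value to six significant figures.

Integral: ∫_4^20 1/x^4 dx = 0.00516667.
½[f(4) + f(20)] = ½[0.00390625 + 6.25000e-06] = 0.00195625.
Running total after boundary: 0.00712292.
Correction k=1: B_{2}/2! · (f^{(1)}(20) − f^{(1)}(4)) = 1/12 · (-1.25000e-06 − (-0.00390625)) = 0.000325417.
After k=1: 0.00744833.
Correction k=2: B_{4}/4! · (f^{(3)}(20) − f^{(3)}(4)) = −1/720 · (-9.37500e-08 − (-0.00732422)) = -1.01724e-05.
After k=2: 0.00743816.
Correction k=3: B_{6}/6! · (f^{(5)}(20) − f^{(5)}(4)) = 1/30240 · (-1.31250e-08 − (-0.0256348)) = 8.47710e-07.

S_3 ≈ 0.00743901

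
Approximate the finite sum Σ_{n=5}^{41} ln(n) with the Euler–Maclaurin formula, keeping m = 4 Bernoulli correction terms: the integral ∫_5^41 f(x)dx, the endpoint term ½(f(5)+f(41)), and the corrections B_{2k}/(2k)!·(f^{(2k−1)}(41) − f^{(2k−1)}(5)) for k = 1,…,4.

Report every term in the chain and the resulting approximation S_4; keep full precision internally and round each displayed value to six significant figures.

The integral term ∫_5^41 ln(x) dx = 108.209.
Endpoint term: (f(5) + f(41))/2 = (1.60944 + 3.71357)/2 = 2.66150.
Running total after boundary: 110.871.
Order-1 term: 1/12 · (0.0243902 − 0.200000) = -0.0146341.
Partial sum through k=1: 110.856.
Order-2 term: −1/720 · (2.90187e-05 − 0.0160000) = 2.21819e-05.
Partial sum through k=2: 110.856.
Order-3 term: 1/30240 · (2.07153e-07 − 0.00768000) = -2.53961e-07.
Partial sum through k=3: 110.856.
Order-4 term: −1/1209600 · (3.69697e-09 − 0.00921600) = 7.61904e-09.

S_4 ≈ 110.856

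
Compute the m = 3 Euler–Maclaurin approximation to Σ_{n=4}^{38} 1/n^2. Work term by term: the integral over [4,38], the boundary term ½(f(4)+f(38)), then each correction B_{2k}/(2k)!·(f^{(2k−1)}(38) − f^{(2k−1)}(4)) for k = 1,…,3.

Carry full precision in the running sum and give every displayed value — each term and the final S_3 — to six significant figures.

S_3 ≈ 0.257851

The integral term ∫_4^38 1/x^2 dx = 0.223684.
Boundary: ½(f(4) + f(38)) = ½(0.0625000 + 0.000692521) = 0.0315963.
Integral + boundary = 0.255280.
Order-1 term: 1/12 · (-3.64485e-05 − (-0.0312500)) = 0.00260113.
After k=1: 0.257882.
Order-2 term: −1/720 · (-3.02896e-07 − (-0.0234375)) = -3.25517e-05.
After k=2: 0.257849.
Order-3 term: 1/30240 · (-6.29285e-09 − (-0.0439453)) = 1.45322e-06.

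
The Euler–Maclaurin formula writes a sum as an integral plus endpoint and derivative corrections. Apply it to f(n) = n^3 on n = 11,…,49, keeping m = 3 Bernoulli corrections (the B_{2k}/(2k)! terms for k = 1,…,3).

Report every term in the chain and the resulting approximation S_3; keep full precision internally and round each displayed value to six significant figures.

S_3 ≈ 1.49760e+06

The integral term ∫_11^49 x^3 dx = 1.43754e+06.
½[f(11) + f(49)] = ½[1331.00 + 117649] = 59490.0.
So far: 1.49703e+06.
Correction k=1: B_{2}/2! · (f^{(1)}(49) − f^{(1)}(11)) = 1/12 · (7203.00 − 363.000) = 570.000.
Running total after k=1: 1.49760e+06.
Correction k=2: B_{4}/4! · (f^{(3)}(49) − f^{(3)}(11)) = −1/720 · (6.00000 − 6.00000) = 0.00000.
Running total after k=2: 1.49760e+06.
Correction k=3: B_{6}/6! · (f^{(5)}(49) − f^{(5)}(11)) = 1/30240 · (0.00000 − 0.00000) = 0.00000.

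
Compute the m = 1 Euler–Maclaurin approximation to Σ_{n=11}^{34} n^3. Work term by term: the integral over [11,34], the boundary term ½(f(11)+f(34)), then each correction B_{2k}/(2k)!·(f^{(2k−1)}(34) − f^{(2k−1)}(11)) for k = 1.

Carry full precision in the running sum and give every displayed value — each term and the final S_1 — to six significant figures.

∫_11^34 x^3 dx evaluates to 330424.
½[f(11) + f(34)] = ½[1331.00 + 39304.0] = 20317.5.
Integral + boundary = 350741.
Correction k=1: B_{2}/2! · (f^{(1)}(34) − f^{(1)}(11)) = 1/12 · (3468.00 − 363.000) = 258.750.

S_1 ≈ 351000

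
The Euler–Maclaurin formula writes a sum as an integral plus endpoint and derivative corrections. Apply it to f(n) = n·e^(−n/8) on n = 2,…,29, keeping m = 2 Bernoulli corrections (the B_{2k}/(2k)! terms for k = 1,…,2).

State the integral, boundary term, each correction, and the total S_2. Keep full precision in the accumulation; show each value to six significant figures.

S_2 ≈ 55.5267

The integral term ∫_2^29 x·e^(−x/8) dx = 54.4159.
½[f(2) + f(29)] = ½[1.55760 + 0.772824] = 1.16521.
Integral + boundary = 55.5811.
Correction k=1: B_{2}/2! · (f^{(1)}(29) − f^{(1)}(2)) = 1/12 · (-0.0699539 − 0.584101) = -0.0545045.
Partial sum through k=1: 55.5266.
Correction k=2: B_{4}/4! · (f^{(3)}(29) − f^{(3)}(2)) = −1/720 · (-0.000260245 − 0.0334641) = 4.68394e-05.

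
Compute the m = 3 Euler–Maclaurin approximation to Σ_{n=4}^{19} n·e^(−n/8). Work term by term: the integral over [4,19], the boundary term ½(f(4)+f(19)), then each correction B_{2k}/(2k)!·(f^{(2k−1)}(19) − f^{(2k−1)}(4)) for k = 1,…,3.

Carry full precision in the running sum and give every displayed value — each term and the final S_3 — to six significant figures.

S_3 ≈ 40.1966

Integral: ∫_4^19 x·e^(−x/8) dx = 38.1358.
Boundary: ½(f(4) + f(19)) = ½(2.42612 + 1.76728) = 2.09670.
Running total after boundary: 40.2325.
k=1: B_{2}/(2)! × [f^{(1)}(19) − f^{(1)}(4)] = 1/12 × (-0.127895 − 0.303265) = -0.0359300.
Partial sum through k=1: 40.1966.
k=2: B_{4}/(4)! × [f^{(3)}(19) − f^{(3)}(4)] = −1/720 × (0.000908345 − 0.0236926) = 3.16448e-05.
Partial sum through k=2: 40.1966.
k=3: B_{6}/(6)! × [f^{(5)}(19) − f^{(5)}(4)] = 1/30240 × (5.96101e-05 − 0.000666354) = -2.00643e-08.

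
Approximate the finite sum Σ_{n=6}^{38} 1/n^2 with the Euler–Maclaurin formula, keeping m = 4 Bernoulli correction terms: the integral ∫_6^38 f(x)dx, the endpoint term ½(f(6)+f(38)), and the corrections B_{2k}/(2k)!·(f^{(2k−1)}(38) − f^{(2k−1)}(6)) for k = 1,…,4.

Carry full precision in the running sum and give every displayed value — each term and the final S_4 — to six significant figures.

The integral term ∫_6^38 1/x^2 dx = 0.140351.
½[f(6) + f(38)] = ½[0.0277778 + 0.000692521] = 0.0142351.
Running total after boundary: 0.154586.
k=1: B_{2}/(2)! × [f^{(1)}(38) − f^{(1)}(6)] = 1/12 × (-3.64485e-05 − (-0.00925926)) = 0.000768568.
Running total after k=1: 0.155355.
k=2: B_{4}/(4)! × [f^{(3)}(38) − f^{(3)}(6)] = −1/720 × (-3.02896e-07 − (-0.00308642)) = -4.28627e-06.
Running total after k=2: 0.155350.
k=3: B_{6}/(6)! × [f^{(5)}(38) − f^{(5)}(6)] = 1/30240 × (-6.29285e-09 − (-0.00257202)) = 8.50532e-08.
Running total after k=3: 0.155350.
k=4: B_{8}/(8)! × [f^{(7)}(38) − f^{(7)}(6)] = −1/1209600 × (-2.44044e-10 − (-0.00400091)) = -3.30763e-09.

S_4 ≈ 0.155350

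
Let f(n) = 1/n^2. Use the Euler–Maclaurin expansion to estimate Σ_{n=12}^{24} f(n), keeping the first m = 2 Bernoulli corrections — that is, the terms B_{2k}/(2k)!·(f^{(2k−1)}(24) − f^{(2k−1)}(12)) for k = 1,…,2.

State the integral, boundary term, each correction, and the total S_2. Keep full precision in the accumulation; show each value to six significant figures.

S_2 ≈ 0.0460912

The integral term ∫_12^24 1/x^2 dx = 0.0416667.
½[f(12) + f(24)] = ½[0.00694444 + 0.00173611] = 0.00434028.
Running total after boundary: 0.0460069.
Correction k=1: B_{2}/2! · (f^{(1)}(24) − f^{(1)}(12)) = 1/12 · (-0.000144676 − (-0.00115741)) = 8.43943e-05.
Partial sum through k=1: 0.0460913.
Correction k=2: B_{4}/4! · (f^{(3)}(24) − f^{(3)}(12)) = −1/720 · (-3.01408e-06 − (-9.64506e-05)) = -1.29773e-07.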